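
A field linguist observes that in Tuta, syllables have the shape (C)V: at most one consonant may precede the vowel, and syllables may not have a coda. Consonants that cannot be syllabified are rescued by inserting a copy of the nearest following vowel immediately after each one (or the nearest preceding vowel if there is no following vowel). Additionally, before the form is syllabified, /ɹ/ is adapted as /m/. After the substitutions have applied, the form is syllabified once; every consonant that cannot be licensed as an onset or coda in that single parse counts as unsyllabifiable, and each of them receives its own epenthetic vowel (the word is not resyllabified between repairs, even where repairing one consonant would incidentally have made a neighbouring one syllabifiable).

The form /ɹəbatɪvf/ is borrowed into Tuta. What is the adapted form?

məbatɪvɪfɪ

Substitution: /ɹ/ → /m/, giving /məbatɪvf/.
Syllabifying with onset maximization leaves /v/, /f/ stranded (no codas are permitted; onsets are limited to one consonant).
Epenthesis after each stranded consonant: /v/ → /vɪ/, /f/ → /fɪ/.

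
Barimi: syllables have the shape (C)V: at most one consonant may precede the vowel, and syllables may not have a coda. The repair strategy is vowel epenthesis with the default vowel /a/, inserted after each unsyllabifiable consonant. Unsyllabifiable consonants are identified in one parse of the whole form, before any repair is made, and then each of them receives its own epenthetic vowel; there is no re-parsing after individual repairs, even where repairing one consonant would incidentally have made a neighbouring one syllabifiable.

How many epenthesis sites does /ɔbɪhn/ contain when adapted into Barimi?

2

The unsyllabifiable consonants are /h/, /n/; each receives one epenthetic vowel.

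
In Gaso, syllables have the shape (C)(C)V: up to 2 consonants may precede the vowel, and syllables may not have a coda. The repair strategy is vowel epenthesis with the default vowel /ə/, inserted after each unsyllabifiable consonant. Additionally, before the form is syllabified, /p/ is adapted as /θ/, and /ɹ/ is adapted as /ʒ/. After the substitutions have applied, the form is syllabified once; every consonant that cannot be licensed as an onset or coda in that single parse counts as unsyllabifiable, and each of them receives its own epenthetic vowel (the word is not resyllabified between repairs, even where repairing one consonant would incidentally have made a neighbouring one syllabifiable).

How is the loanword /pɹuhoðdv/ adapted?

θʒuhoðədəvə

Substitution: /p/ → /θ/, /ɹ/ → /ʒ/, giving /θʒuhoðdv/.
Syllabifying with onset maximization leaves /ð/, /d/, /v/ stranded (no codas are permitted; onsets may contain at most 2 consonants).
Epenthesis after each stranded consonant: /ð/ → /ðə/, /d/ → /də/, /v/ → /və/.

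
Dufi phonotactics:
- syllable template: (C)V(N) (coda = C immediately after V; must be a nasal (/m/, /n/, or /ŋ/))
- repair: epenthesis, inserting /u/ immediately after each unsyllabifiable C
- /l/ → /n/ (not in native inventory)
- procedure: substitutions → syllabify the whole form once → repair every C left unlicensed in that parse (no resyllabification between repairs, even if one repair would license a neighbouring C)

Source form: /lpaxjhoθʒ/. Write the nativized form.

Substitution: /l/ → /n/, giving /npaxjhoθʒ/.
The consonants /n/, /x/, /j/, /θ/, /ʒ/ cannot be parsed into a legal (C)V(N) syllable (only a nasal (/m/, /n/, or /ŋ/) is licensed in coda position; onsets are limited to one consonant).
Inserting the epenthetic vowel yields /n/ → /nu/, /x/ → /xu/, /j/ → /ju/, /θ/ → /θu/, /ʒ/ → /ʒu/.

nupaxujuhoθuʒu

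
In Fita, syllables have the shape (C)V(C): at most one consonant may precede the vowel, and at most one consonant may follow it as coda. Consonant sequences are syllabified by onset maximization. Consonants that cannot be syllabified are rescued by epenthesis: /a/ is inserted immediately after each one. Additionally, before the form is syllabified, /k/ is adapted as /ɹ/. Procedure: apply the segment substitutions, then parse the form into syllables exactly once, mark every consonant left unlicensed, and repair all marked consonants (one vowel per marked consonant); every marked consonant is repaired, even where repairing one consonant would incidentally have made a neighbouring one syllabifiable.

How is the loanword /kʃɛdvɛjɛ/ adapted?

ɹaʃɛdvɛjɛ

Substitution: /k/ → /ɹ/, giving /ɹʃɛdvɛjɛ/.
Under (C)V(C), the unsyllabifiable consonants are /ɹ/ (at most one coda consonant is licensed; onsets are limited to one consonant).
Epenthesis after each stranded consonant: /ɹ/ → /ɹa/.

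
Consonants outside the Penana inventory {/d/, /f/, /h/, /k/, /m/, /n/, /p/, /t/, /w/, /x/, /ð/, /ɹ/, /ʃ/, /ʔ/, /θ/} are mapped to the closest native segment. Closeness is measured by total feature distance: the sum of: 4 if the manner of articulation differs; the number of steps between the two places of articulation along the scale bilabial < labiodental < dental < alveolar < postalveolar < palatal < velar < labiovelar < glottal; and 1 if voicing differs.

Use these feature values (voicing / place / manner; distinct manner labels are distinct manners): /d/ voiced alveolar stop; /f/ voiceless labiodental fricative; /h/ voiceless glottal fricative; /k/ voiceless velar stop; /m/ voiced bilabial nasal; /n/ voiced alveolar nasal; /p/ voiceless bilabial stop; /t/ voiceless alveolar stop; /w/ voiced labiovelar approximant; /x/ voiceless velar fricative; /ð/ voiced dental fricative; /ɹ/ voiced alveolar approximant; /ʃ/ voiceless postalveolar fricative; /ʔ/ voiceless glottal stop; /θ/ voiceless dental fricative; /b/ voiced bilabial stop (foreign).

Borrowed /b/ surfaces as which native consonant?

p

/p/ is closest: same manner (stop), place distance 0 (bilabial→bilabial), voicing differs (+1); total 1. Next closest is /d/ at distance 3.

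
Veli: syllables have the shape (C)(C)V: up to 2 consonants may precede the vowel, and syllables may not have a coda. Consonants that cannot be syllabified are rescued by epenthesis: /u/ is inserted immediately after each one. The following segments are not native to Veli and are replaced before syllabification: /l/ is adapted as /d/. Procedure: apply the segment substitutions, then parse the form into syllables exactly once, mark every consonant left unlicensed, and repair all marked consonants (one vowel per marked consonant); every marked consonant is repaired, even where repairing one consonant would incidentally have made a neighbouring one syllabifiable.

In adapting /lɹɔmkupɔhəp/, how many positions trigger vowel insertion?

After substitution the input is /dɹɔmkupɔhəp/.
The unsyllabifiable consonants are /p/; each receives one epenthetic vowel.

1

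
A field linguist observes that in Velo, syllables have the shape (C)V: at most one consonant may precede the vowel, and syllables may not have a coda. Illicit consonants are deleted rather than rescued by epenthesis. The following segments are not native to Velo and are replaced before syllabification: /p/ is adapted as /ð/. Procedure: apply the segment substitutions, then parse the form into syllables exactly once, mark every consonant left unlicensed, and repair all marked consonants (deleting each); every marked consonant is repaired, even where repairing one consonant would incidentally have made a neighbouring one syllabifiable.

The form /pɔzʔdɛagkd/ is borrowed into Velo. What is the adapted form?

ðɔdɛa

Substitution: /p/ → /ð/, giving /ðɔzʔdɛagkd/.
Syllabifying with onset maximization leaves /z/, /ʔ/, /g/, /k/, /d/ stranded (no codas are permitted; onsets are limited to one consonant).
Each unlicensed consonant is deleted: /z/, /ʔ/, /g/, /k/, /d/.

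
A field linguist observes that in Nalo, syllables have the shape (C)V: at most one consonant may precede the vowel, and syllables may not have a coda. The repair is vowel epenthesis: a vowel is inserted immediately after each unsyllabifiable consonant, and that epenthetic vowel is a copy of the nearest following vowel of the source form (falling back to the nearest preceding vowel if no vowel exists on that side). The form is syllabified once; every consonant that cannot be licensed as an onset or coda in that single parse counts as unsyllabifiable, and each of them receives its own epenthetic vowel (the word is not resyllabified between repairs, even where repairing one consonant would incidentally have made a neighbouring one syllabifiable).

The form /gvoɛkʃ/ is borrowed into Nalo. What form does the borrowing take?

The consonants /g/, /k/, /ʃ/ cannot be parsed into a legal (C)V syllable (no codas are permitted; onsets are limited to one consonant).
Each unlicensed consonant becomes the onset of a new syllable: /g/ → /go/, /k/ → /kɛ/, /ʃ/ → /ʃɛ/.

govoɛkɛʃɛ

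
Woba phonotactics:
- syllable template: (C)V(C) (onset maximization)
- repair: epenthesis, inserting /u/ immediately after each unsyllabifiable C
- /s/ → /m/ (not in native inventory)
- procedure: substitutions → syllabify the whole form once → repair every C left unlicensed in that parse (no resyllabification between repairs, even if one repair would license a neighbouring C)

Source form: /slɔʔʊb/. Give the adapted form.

mulɔʔʊb

Substitution: /s/ → /m/, giving /mlɔʔʊb/.
Syllabifying with onset maximization leaves /m/ stranded (at most one coda consonant is licensed; onsets are limited to one consonant).
Each unlicensed consonant becomes the onset of a new syllable: /m/ → /mu/.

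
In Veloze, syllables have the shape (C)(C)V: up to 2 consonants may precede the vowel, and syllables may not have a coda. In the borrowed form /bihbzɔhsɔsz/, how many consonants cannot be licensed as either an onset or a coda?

Syllabifying with onset maximization leaves /h/, /s/, /z/ stranded (no codas are permitted; onsets may contain at most 2 consonants).

3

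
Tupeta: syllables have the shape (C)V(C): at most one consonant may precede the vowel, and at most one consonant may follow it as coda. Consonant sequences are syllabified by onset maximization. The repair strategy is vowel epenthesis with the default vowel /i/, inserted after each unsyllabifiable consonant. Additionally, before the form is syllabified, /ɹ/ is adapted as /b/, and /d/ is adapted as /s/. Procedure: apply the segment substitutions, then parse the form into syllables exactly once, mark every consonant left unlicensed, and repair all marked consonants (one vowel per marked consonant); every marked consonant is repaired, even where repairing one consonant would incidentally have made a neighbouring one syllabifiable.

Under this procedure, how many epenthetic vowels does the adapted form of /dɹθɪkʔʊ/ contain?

After substitution the input is /sbθɪkʔʊ/.
The unsyllabifiable consonants are /s/, /b/; each receives one epenthetic vowel.

2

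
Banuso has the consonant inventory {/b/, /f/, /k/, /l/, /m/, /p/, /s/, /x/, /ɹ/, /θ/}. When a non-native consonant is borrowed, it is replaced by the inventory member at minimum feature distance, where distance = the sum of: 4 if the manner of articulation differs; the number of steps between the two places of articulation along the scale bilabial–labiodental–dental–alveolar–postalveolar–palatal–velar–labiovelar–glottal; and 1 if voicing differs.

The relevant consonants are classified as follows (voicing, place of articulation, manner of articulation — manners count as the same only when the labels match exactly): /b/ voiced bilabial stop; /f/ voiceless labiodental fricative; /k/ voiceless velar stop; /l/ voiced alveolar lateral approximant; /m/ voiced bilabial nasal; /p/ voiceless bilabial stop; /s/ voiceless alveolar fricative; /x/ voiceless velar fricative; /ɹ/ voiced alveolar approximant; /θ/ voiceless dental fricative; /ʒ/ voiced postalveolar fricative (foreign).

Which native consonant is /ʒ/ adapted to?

/s/ is closest: same manner (fricative), place distance 1 (postalveolar→alveolar), voicing differs (+1); total 2. Next closest is /x/ at distance 3.

s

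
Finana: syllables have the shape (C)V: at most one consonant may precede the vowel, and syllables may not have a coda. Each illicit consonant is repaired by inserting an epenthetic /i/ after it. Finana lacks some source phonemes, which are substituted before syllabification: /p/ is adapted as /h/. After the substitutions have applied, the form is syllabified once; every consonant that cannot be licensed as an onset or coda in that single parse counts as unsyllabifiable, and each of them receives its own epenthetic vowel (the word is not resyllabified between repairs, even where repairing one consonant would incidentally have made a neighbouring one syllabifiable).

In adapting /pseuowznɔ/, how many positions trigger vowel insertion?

3

After substitution the input is /hseuowznɔ/.
The unsyllabifiable consonants are /h/, /w/, /z/; each receives one epenthetic vowel.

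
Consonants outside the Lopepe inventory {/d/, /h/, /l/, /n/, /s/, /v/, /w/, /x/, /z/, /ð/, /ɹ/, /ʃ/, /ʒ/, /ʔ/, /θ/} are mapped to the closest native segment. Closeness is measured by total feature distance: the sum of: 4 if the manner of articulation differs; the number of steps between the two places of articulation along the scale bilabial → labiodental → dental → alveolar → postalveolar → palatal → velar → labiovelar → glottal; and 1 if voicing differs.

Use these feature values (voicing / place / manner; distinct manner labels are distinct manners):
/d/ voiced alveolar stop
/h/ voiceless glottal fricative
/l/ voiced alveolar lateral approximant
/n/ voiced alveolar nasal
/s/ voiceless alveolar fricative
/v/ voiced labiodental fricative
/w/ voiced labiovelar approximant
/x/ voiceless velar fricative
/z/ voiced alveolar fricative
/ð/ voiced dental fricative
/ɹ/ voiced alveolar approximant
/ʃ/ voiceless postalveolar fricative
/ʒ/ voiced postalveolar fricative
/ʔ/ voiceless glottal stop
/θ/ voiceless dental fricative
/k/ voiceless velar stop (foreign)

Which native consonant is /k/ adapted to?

ʔ

/ʔ/ is closest: same manner (stop), place distance 2 (velar→glottal), same voicing; total 2. Next closest is /d/ at distance 4.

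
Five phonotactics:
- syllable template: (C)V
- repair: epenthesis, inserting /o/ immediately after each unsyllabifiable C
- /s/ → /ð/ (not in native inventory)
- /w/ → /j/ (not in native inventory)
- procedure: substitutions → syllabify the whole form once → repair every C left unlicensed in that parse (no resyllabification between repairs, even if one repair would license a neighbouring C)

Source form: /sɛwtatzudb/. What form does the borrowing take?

ðɛjotatozudobo

Substitution: /s/ → /ð/, /w/ → /j/, giving /ðɛjtatzudb/.
Syllabifying with onset maximization leaves /j/, /t/, /d/, /b/ stranded (no codas are permitted; onsets are limited to one consonant).
Each unlicensed consonant becomes the onset of a new syllable: /j/ → /jo/, /t/ → /to/, /d/ → /do/, /b/ → /bo/.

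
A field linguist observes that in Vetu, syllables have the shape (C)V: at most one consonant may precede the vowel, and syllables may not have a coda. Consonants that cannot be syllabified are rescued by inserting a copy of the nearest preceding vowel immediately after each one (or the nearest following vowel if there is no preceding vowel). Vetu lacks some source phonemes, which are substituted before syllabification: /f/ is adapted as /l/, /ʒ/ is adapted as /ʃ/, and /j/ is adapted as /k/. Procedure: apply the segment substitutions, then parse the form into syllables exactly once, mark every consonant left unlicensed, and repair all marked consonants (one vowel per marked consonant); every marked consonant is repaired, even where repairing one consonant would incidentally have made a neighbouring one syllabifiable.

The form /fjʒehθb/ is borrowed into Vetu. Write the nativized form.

Substitution: /f/ → /l/, /j/ → /k/, /ʒ/ → /ʃ/, giving /lkʃehθb/.
The consonants /l/, /k/, /h/, /θ/, /b/ cannot be parsed into a legal (C)V syllable (no codas are permitted; onsets are limited to one consonant).
Inserting the epenthetic vowel yields /l/ → /le/, /k/ → /ke/, /h/ → /he/, /θ/ → /θe/, /b/ → /be/.

lekeʃeheθebe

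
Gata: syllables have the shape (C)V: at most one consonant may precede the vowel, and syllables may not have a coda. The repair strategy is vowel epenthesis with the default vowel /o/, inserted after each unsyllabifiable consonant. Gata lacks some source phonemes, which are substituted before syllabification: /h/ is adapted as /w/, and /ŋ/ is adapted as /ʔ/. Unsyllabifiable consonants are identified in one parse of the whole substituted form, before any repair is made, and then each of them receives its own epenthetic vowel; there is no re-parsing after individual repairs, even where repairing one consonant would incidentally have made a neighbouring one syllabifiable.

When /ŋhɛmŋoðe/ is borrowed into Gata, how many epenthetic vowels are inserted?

After substitution the input is /ʔwɛmʔoðe/.
The unsyllabifiable consonants are /ʔ/, /m/; each receives one epenthetic vowel.

2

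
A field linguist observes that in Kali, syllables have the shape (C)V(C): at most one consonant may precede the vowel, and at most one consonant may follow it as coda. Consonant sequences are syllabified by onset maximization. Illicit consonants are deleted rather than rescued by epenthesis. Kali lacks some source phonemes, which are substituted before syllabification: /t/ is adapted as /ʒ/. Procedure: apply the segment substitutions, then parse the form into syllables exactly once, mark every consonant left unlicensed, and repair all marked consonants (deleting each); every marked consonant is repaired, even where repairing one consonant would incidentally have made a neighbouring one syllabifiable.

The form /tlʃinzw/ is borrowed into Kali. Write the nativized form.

ʃin

Substitution: /t/ → /ʒ/, giving /ʒlʃinzw/.
Under (C)V(C), the unsyllabifiable consonants are /ʒ/, /l/, /z/, /w/ (at most one coda consonant is licensed; onsets are limited to one consonant).
Deleting the stranded consonants removes /ʒ/, /l/, /z/, /w/.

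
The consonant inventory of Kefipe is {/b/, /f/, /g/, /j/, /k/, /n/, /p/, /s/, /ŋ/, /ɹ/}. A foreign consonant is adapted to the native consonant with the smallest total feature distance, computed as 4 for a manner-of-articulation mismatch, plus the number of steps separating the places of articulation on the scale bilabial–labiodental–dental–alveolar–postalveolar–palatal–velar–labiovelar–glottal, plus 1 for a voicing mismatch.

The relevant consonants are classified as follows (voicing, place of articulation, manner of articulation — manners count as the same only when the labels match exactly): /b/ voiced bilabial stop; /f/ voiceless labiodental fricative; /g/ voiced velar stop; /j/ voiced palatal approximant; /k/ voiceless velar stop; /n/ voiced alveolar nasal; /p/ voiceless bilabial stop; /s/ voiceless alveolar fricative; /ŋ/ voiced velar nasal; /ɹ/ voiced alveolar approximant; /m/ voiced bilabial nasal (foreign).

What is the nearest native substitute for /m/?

/n/ is closest: same manner (nasal), place distance 3 (bilabial→alveolar), same voicing; total 3. Next closest is /b/ at distance 4.

n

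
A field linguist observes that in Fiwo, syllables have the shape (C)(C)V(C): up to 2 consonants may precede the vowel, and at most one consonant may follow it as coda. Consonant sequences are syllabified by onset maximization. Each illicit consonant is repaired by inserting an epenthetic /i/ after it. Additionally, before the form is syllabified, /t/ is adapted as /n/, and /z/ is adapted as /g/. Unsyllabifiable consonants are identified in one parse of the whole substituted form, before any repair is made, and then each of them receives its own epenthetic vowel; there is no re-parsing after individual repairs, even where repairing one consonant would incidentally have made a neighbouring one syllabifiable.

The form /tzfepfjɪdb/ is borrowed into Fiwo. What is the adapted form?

Substitution: /t/ → /n/, /z/ → /g/, giving /ngfepfjɪdb/.
Syllabifying with onset maximization leaves /n/, /b/ stranded (at most one coda consonant is licensed; onsets may contain at most 2 consonants).
Epenthesis after each stranded consonant: /n/ → /ni/, /b/ → /bi/.

nigfepfjɪdbi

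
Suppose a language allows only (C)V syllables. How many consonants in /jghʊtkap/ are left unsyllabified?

The consonants /j/, /g/, /t/, /p/ cannot be parsed into a legal (C)V syllable (no codas are permitted; onsets are limited to one consonant).

4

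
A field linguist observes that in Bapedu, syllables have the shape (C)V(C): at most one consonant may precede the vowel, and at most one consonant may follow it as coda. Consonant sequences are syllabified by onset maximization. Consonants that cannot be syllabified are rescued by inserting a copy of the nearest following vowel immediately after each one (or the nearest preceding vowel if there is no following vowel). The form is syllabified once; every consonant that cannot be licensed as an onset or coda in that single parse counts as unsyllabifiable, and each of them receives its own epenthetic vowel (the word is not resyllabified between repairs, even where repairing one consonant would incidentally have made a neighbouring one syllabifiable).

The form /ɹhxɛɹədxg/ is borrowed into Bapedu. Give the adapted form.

Syllabifying with onset maximization leaves /ɹ/, /h/, /x/, /g/ stranded (at most one coda consonant is licensed; onsets are limited to one consonant).
Each unlicensed consonant becomes the onset of a new syllable: /ɹ/ → /ɹɛ/, /h/ → /hɛ/, /x/ → /xə/, /g/ → /gə/.

ɹɛhɛxɛɹədxəgə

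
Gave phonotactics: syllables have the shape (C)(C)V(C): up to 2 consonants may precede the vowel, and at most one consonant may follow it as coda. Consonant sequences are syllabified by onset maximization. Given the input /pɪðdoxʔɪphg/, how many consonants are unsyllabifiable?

2

The consonants /h/, /g/ cannot be parsed into a legal (C)(C)V(C) syllable (at most one coda consonant is licensed; onsets may contain at most 2 consonants).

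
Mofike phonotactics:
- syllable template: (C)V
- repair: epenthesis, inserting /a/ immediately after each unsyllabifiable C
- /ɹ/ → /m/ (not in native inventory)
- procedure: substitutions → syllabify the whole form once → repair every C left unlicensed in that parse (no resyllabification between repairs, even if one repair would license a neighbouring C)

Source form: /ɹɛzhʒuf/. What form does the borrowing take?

mɛzahaʒufa

Substitution: /ɹ/ → /m/, giving /mɛzhʒuf/.
Syllabifying with onset maximization leaves /z/, /h/, /f/ stranded (no codas are permitted; onsets are limited to one consonant).
Each unlicensed consonant becomes the onset of a new syllable: /z/ → /za/, /h/ → /ha/, /f/ → /fa/.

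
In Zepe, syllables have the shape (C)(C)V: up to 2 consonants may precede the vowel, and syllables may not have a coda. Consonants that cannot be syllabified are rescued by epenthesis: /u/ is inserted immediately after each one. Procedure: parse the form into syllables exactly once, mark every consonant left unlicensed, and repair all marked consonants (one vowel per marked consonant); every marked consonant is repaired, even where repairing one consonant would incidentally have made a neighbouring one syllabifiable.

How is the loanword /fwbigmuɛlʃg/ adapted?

fuwbigmuɛluʃugu

Under (C)(C)V, the unsyllabifiable consonants are /f/, /l/, /ʃ/, /g/ (no codas are permitted; onsets may contain at most 2 consonants).
Each unlicensed consonant becomes the onset of a new syllable: /f/ → /fu/, /l/ → /lu/, /ʃ/ → /ʃu/, /g/ → /gu/.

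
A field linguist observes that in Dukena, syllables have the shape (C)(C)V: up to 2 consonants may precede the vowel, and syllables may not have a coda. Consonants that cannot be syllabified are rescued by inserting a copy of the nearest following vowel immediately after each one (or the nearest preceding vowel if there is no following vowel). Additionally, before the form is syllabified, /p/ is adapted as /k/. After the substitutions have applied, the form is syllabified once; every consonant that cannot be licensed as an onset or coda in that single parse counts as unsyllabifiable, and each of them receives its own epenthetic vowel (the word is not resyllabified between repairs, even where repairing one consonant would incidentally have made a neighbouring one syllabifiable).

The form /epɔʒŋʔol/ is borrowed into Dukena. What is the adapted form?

Substitution: /p/ → /k/, giving /ekɔʒŋʔol/.
Under (C)(C)V, the unsyllabifiable consonants are /ʒ/, /l/ (no codas are permitted; onsets may contain at most 2 consonants).
Each unlicensed consonant becomes the onset of a new syllable: /ʒ/ → /ʒo/, /l/ → /lo/.

ekɔʒoŋʔolo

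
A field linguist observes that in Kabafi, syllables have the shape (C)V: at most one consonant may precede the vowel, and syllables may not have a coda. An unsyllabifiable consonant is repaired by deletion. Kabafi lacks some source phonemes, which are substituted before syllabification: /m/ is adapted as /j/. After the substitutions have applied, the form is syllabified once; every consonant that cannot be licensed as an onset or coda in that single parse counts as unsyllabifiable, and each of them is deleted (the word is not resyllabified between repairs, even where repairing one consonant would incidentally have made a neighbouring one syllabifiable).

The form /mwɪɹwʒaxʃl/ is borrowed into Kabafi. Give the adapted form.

Substitution: /m/ → /j/, giving /jwɪɹwʒaxʃl/.
Under (C)V, the unsyllabifiable consonants are /j/, /ɹ/, /w/, /x/, /ʃ/, /l/ (no codas are permitted; onsets are limited to one consonant).
Deleting the stranded consonants removes /j/, /ɹ/, /w/, /x/, /ʃ/, /l/.

wɪʒa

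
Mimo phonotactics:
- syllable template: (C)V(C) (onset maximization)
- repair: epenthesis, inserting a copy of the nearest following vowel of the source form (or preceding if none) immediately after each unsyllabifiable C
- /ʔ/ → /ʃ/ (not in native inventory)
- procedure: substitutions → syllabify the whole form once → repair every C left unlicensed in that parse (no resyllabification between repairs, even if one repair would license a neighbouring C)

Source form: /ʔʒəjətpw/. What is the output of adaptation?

ʃəʒəjətpəwə

Substitution: /ʔ/ → /ʃ/, giving /ʃʒəjətpw/.
Syllabifying with onset maximization leaves /ʃ/, /p/, /w/ stranded (at most one coda consonant is licensed; onsets are limited to one consonant).
Epenthesis after each stranded consonant: /ʃ/ → /ʃə/, /p/ → /pə/, /w/ → /wə/.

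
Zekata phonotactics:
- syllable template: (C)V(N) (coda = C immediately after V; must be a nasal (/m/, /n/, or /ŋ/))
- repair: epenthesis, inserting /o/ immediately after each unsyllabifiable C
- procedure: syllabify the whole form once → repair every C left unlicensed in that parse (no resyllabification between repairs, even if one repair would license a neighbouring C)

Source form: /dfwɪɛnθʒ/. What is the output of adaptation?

dofowɪɛnθoʒo

The consonants /d/, /f/, /θ/, /ʒ/ cannot be parsed into a legal (C)V(N) syllable (only a nasal (/m/, /n/, or /ŋ/) is licensed in coda position; onsets are limited to one consonant).
Inserting the epenthetic vowel yields /d/ → /do/, /f/ → /fo/, /θ/ → /θo/, /ʒ/ → /ʒo/.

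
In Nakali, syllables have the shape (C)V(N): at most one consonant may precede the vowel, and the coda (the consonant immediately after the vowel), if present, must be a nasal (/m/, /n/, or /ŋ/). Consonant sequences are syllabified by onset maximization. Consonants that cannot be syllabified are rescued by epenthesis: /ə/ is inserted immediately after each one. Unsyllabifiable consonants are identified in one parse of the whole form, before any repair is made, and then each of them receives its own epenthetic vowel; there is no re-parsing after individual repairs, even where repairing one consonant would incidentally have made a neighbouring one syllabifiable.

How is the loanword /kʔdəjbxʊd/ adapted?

Syllabifying with onset maximization leaves /k/, /ʔ/, /j/, /b/, /d/ stranded (only a nasal (/m/, /n/, or /ŋ/) is licensed in coda position; onsets are limited to one consonant).
Epenthesis after each stranded consonant: /k/ → /kə/, /ʔ/ → /ʔə/, /j/ → /jə/, /b/ → /bə/, /d/ → /də/.

kəʔədəjəbəxʊdə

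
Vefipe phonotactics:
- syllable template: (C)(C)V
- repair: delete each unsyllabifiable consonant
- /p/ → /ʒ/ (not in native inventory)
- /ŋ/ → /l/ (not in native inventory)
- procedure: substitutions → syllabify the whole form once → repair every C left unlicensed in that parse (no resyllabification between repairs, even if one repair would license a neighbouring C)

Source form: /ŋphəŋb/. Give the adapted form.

ʒhə

Substitution: /ŋ/ → /l/, /p/ → /ʒ/, giving /lʒhəlb/.
Syllabifying with onset maximization leaves /l/, /l/, /b/ stranded (no codas are permitted; onsets may contain at most 2 consonants).
Each unlicensed consonant is deleted: /l/, /l/, /b/.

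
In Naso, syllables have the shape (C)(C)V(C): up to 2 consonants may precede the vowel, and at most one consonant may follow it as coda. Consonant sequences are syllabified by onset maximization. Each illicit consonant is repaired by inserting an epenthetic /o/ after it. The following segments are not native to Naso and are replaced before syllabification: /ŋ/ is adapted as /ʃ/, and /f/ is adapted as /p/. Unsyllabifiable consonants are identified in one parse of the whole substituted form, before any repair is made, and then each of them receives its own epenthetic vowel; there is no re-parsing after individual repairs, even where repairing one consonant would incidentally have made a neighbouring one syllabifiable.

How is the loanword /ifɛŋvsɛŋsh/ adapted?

ipɛʃvsɛʃsoho

Substitution: /f/ → /p/, /ŋ/ → /ʃ/, giving /ipɛʃvsɛʃsh/.
Syllabifying with onset maximization leaves /s/, /h/ stranded (at most one coda consonant is licensed; onsets may contain at most 2 consonants).
Epenthesis after each stranded consonant: /s/ → /so/, /h/ → /ho/.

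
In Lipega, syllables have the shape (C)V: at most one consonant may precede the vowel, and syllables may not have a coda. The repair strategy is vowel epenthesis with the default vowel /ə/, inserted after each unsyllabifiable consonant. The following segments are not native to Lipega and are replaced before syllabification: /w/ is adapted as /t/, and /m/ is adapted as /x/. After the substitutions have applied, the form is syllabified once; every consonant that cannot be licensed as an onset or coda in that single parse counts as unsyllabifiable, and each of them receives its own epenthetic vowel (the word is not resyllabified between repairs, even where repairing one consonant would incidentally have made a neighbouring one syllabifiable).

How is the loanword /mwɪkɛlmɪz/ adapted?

xətɪkɛləxɪzə

Substitution: /m/ → /x/, /w/ → /t/, giving /xtɪkɛlxɪz/.
Under (C)V, the unsyllabifiable consonants are /x/, /l/, /z/ (no codas are permitted; onsets are limited to one consonant).
Each unlicensed consonant becomes the onset of a new syllable: /x/ → /xə/, /l/ → /lə/, /z/ → /zə/.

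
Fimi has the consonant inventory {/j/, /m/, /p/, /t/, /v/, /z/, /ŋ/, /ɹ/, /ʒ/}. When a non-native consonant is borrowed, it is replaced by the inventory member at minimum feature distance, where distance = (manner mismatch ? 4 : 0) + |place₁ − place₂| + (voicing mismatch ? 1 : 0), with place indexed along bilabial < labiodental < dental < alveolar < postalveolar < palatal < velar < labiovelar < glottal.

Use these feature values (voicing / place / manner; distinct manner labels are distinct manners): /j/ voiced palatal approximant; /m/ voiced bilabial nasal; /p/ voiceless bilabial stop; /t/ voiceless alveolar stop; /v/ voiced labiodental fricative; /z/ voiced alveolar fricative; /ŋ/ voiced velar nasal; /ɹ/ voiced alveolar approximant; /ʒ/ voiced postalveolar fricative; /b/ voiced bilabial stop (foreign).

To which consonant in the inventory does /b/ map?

/p/ is closest: same manner (stop), place distance 0 (bilabial→bilabial), voicing differs (+1); total 1. Next closest is /m/ at distance 4.

p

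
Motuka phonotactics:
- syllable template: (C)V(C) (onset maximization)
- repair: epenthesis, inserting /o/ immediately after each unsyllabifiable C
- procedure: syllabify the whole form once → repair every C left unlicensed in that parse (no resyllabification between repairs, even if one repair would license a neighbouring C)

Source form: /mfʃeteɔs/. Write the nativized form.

The consonants /m/, /f/ cannot be parsed into a legal (C)V(C) syllable (at most one coda consonant is licensed; onsets are limited to one consonant).
Inserting the epenthetic vowel yields /m/ → /mo/, /f/ → /fo/.

mofoʃeteɔs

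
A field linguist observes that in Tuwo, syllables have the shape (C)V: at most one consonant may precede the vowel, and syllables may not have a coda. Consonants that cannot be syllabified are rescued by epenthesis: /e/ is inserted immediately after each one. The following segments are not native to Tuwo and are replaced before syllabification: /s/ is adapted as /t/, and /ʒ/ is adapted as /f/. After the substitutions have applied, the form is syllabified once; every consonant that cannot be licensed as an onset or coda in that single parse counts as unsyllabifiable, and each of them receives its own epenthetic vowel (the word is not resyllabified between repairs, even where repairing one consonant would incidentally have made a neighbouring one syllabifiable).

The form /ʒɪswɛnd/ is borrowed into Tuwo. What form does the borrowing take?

Substitution: /ʒ/ → /f/, /s/ → /t/, giving /fɪtwɛnd/.
Syllabifying with onset maximization leaves /t/, /n/, /d/ stranded (no codas are permitted; onsets are limited to one consonant).
Each unlicensed consonant becomes the onset of a new syllable: /t/ → /te/, /n/ → /ne/, /d/ → /de/.

fɪtewɛnede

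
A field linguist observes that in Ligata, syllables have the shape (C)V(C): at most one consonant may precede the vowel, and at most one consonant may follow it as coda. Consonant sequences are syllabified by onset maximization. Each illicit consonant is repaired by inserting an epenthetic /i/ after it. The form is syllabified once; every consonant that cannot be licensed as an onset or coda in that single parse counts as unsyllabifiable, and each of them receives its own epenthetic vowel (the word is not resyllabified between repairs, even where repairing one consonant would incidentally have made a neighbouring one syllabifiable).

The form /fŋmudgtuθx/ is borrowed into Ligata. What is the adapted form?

fiŋimudgituθxi

Syllabifying with onset maximization leaves /f/, /ŋ/, /g/, /x/ stranded (at most one coda consonant is licensed; onsets are limited to one consonant).
Each unlicensed consonant becomes the onset of a new syllable: /f/ → /fi/, /ŋ/ → /ŋi/, /g/ → /gi/, /x/ → /xi/.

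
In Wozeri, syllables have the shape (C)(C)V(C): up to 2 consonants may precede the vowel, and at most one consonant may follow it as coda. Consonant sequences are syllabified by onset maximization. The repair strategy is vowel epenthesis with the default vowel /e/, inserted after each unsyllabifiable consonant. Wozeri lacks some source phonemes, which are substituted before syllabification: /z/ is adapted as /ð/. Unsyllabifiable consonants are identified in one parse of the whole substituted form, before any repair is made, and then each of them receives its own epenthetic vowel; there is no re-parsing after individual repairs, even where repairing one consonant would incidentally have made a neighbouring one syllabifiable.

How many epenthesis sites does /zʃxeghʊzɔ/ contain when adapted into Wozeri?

1

After substitution the input is /ðʃxeghʊðɔ/.
The unsyllabifiable consonants are /ð/; each receives one epenthetic vowel.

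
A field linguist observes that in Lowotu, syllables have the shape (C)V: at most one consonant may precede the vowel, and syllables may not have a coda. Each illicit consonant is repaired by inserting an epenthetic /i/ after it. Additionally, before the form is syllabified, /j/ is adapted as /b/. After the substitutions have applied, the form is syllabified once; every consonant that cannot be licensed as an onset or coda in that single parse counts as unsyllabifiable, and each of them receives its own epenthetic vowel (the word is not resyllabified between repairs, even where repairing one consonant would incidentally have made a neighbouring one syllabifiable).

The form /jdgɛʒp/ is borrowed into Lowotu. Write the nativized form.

Substitution: /j/ → /b/, giving /bdgɛʒp/.
Syllabifying with onset maximization leaves /b/, /d/, /ʒ/, /p/ stranded (no codas are permitted; onsets are limited to one consonant).
Each unlicensed consonant becomes the onset of a new syllable: /b/ → /bi/, /d/ → /di/, /ʒ/ → /ʒi/, /p/ → /pi/.

bidigɛʒipi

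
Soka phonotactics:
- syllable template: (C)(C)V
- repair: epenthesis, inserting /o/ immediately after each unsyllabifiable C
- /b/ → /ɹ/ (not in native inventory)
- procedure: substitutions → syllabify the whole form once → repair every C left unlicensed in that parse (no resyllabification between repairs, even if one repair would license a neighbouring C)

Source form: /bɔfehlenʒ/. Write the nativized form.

ɹɔfehlenoʒo

Substitution: /b/ → /ɹ/, giving /ɹɔfehlenʒ/.
The consonants /n/, /ʒ/ cannot be parsed into a legal (C)(C)V syllable (no codas are permitted; onsets may contain at most 2 consonants).
Inserting the epenthetic vowel yields /n/ → /no/, /ʒ/ → /ʒo/.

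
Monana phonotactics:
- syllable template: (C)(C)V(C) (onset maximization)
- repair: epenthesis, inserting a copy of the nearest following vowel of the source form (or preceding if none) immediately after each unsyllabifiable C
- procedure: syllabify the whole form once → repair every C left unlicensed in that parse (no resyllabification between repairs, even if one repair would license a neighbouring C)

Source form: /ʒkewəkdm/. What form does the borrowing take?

ʒkewəkdəmə

Syllabifying with onset maximization leaves /d/, /m/ stranded (at most one coda consonant is licensed; onsets may contain at most 2 consonants).
Inserting the epenthetic vowel yields /d/ → /də/, /m/ → /mə/.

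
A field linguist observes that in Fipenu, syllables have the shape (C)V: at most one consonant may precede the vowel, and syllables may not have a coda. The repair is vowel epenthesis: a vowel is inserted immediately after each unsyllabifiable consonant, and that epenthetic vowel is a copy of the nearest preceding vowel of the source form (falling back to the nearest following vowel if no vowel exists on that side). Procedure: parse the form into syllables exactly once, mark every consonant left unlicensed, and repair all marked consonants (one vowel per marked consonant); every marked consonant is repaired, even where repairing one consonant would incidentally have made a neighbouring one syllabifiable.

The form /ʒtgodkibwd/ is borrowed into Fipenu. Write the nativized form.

ʒotogodokibiwidi

Syllabifying with onset maximization leaves /ʒ/, /t/, /d/, /b/, /w/, /d/ stranded (no codas are permitted; onsets are limited to one consonant).
Epenthesis after each stranded consonant: /ʒ/ → /ʒo/, /t/ → /to/, /d/ → /do/, /b/ → /bi/, /w/ → /wi/, /d/ → /di/.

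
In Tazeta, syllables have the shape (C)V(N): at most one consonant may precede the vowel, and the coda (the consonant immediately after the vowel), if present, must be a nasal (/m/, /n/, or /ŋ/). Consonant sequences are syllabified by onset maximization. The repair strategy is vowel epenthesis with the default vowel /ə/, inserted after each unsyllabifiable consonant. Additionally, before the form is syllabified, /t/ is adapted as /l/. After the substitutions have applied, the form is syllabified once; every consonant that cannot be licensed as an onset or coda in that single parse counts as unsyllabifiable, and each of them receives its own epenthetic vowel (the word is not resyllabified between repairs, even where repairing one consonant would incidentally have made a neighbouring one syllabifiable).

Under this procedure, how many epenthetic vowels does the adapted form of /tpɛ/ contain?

After substitution the input is /lpɛ/.
The unsyllabifiable consonants are /l/; each receives one epenthetic vowel.

1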